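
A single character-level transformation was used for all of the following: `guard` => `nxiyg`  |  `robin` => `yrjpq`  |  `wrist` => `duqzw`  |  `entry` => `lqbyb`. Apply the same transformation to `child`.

The shifts repeat in a cycle of length 3: positions 0,1,… shift by +7, +3, +8, then the pattern repeats.
Applying it to child: c+7=j, h+3=k, i+8=q, l+7=s, d+3=g.

jkqsg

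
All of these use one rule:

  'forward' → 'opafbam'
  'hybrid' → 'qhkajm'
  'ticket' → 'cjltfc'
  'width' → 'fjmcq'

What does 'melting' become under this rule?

The shift depends on letter class: consonant f→o is +9, but vowel o→p is +1. The rule splits by letter class: vowels +1, consonants +9.
For melting: m(cons)+9=v, e(vowel)+1=f, l(cons)+9=u, t(cons)+9=c, i(vowel)+1=j, n(cons)+9=w, g(cons)+9=p.

vfucjwp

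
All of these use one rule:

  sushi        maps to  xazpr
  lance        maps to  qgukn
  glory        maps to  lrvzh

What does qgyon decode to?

large

In sushi: s→x is +5, u→a is +6, s→z is +7, h→p is +8 — the shift increases by 1 each position. The shift increases by 1 at each position, starting from +5: 5, 6, 7, ….
Reversing it on qgyon: q−5=l, g−6=a, y−7=r, o−8=g, n−9=e.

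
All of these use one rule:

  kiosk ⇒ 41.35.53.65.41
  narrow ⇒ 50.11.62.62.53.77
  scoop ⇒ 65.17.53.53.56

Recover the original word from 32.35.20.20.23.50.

With a=1..z=26, the number is 3·pos + 8.
Reversing it on 32.35.20.20.23.50: 32→(32−8)÷3=8=h, 35→(35−8)÷3=9=i, 20→(20−8)÷3=4=d, 20→(20−8)÷3=4=d, 23→(23−8)÷3=5=e, 50→(50−8)÷3=14=n.

hidden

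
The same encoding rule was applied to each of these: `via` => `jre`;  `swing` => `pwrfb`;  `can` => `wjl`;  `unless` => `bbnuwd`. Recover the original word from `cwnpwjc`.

tangent

The output letters match the input read backwards, each shifted +9: via reversed is aiv. Two steps: reverse the string, then apply a Caesar shift of +9.
Undoing it on cwnpwjc: shift back: c−9=t, w−9=n, n−9=e, p−9=g, w−9=n, j−9=a, c−9=t → tnegnat; then reverse → tangent.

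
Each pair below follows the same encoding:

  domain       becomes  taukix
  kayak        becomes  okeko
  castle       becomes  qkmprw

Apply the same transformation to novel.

xavwr

d(3)→t(19) and o(14)→a(0) fit y≡3x+10 (mod 26); the inverse of 3 mod 26 is 9. This is an affine cipher: with a=0,…,z=25, each position x becomes (3x+10) mod 26.
For novel: n(13)→3·13+10≡23=x; o(14)→3·14+10≡0=a; v(21)→3·21+10≡21=v; e(4)→3·4+10≡22=w; l(11)→3·11+10≡17=r (all mod 26).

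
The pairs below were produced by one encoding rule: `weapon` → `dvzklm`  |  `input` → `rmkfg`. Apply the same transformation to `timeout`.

Letters are reflected about the middle of the alphabet (position → 25−position): Atbash.
For timeout: t↔g, i↔r, m↔n, e↔v, o↔l, u↔f, t↔g.

grnvlfg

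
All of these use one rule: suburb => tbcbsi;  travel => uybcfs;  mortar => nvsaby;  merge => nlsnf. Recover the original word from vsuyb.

ultra

Shifts by position in suburb: pos 0: s→t (+1), pos 1: u→b (+7), pos 2: b→c (+1), pos 3: u→b (+7) — repeating every 2. A repeating key of period 2 is used — shifts +1, +7 over and over.
Reversing it on vsuyb: v−1=u, s−7=l, u−1=t, y−7=r, b−1=a.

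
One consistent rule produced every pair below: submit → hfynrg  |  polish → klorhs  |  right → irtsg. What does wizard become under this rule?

draziw

Each letter is replaced by its mirror in the alphabet: a↔z, b↔y, c↔x, and so on (the Atbash cipher).
Applying it to wizard: w↔d, i↔r, z↔a, a↔z, r↔i, d↔w.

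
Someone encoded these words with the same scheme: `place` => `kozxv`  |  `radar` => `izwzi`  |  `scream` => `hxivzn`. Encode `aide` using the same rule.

Each pair mirrors across the alphabet (p↔k, l↔o, a↔z): positions sum to 25. Each letter is replaced by its mirror in the alphabet: a↔z, b↔y, c↔x, and so on (the Atbash cipher).
Applying it to aide: a↔z, i↔r, d↔w, e↔v.

zrwv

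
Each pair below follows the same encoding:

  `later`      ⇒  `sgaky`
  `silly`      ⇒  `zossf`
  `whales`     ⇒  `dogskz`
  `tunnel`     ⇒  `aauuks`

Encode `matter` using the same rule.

tgaaky

The shift depends on letter class: consonant l→s is +7, but vowel a→g is +6. Vowels shift forward by 6 and consonants shift forward by 7.
On matter: m(cons)+7=t, a(vowel)+6=g, t(cons)+7=a, t(cons)+7=a, e(vowel)+6=k, r(cons)+7=y.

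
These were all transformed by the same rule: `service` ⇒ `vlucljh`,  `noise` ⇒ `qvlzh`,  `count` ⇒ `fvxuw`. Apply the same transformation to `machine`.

phfoluh

Shifts by position in service: pos 0: s→v (+3), pos 1: e→l (+7), pos 2: r→u (+3), pos 3: v→c (+7) — repeating every 2. A repeating key of period 2 is used — shifts +3, +7 over and over.
On machine: m+3=p, a+7=h, c+3=f, h+7=o, i+3=l, n+7=u, e+3=h.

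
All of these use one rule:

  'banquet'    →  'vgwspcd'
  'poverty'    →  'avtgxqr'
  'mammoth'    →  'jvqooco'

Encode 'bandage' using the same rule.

gicfpcd

The output letters match the input read backwards, each shifted +2: banquet reversed is teuqnab. Two steps: reverse the string, then apply a Caesar shift of +2.
Applying it to bandage: reverse → egadnab; then shift: e+2=g, g+2=i, a+2=c, d+2=f, n+2=p, a+2=c, b+2=d.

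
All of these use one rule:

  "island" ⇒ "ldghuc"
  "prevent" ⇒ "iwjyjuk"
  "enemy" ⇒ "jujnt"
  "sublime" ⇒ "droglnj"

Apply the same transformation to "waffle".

fhqqgj

i(8)→l(11) and s(18)→d(3) fit y≡7x+7 (mod 26); the inverse of 7 mod 26 is 15. Treating letters as 0–25, the rule is x ↦ 7x + 7 (mod 26).
Applying it to waffle: w(22)→7·22+7≡5=f; a(0)→7·0+7≡7=h; f(5)→7·5+7≡16=q; f(5)→7·5+7≡16=q; l(11)→7·11+7≡6=g; e(4)→7·4+7≡9=j (all mod 26).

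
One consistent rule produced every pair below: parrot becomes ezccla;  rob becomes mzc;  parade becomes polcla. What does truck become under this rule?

The output letters match the input read backwards, each shifted +11: parrot reversed is torrap. Read the word backwards and shift each letter +11.
For truck: reverse → kcurt; then shift: k+11=v, c+11=n, u+11=f, r+11=c, t+11=e.

vnfce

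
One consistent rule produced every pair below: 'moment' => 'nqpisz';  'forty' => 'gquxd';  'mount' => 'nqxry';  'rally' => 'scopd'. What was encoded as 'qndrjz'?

Each letter shifts forward by (position + 1), i.e. 1, 2, 3, … — the shift grows by one for each successive letter.
Reversing it on qndrjz: q−1=p, n−2=l, d−3=a, r−4=n, j−5=e, z−6=t.

planet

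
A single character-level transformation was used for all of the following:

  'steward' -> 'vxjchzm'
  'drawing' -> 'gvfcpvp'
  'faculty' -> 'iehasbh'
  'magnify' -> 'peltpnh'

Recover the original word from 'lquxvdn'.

In steward: s→v is +3, t→x is +4, e→j is +5, w→c is +6 — the shift increases by 1 each position. The shift increases by 1 at each position, starting from +3: 3, 4, 5, ….
Undoing it on lquxvdn: l−3=i, q−4=m, u−5=p, x−6=r, v−7=o, d−8=v, n−9=e.

improve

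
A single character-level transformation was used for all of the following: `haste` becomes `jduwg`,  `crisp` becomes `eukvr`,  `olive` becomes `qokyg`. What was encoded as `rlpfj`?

pinch

Shifts by position in haste: pos 0: h→j (+2), pos 1: a→d (+3), pos 2: s→u (+2), pos 3: t→w (+3) — repeating every 2. A repeating key of period 2 is used — shifts +2, +3 over and over.
Reversing it on rlpfj: r−2=p, l−3=i, p−2=n, f−3=c, j−2=h.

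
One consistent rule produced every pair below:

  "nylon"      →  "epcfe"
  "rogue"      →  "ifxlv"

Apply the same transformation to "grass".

xirjj

Compare letters: n→e is +17, y→p is +17, l→c is +17 — a constant shift. Each letter is shifted forward by 17 in the alphabet (a Caesar shift of +17).
Applying it to grass: g+17=x, r+17=i, a+17=r, s+17=j, s+17=j.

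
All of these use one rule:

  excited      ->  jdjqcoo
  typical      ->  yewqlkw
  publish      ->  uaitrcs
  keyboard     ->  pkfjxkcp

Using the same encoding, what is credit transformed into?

hxllrd

In excited: e→j is +5, x→d is +6, c→j is +7, i→q is +8 — the shift increases by 1 each position. Each letter shifts forward by (position + 5), i.e. 5, 6, 7, … — the shift grows by one for each successive letter.
On credit: c+5=h, r+6=x, e+7=l, d+8=l, i+9=r, t+10=d.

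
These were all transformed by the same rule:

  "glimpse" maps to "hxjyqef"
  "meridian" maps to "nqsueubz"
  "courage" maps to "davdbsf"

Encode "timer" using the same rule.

uunqs

Shifts by position in glimpse: pos 0: g→h (+1), pos 1: l→x (+12), pos 2: i→j (+1), pos 3: m→y (+12) — repeating every 2. A repeating key of period 2 is used — shifts +1, +12 over and over.
For timer: t+1=u, i+12=u, m+1=n, e+12=q, r+1=s.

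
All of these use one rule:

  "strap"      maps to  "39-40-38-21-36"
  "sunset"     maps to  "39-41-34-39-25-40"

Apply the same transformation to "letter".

The number is (letter's place in the alphabet, a=1) + 20.
For letter: l=12→32, e=5→25, t=20→40, t=20→40, e=5→25, r=18→38.

32-25-40-40-25-38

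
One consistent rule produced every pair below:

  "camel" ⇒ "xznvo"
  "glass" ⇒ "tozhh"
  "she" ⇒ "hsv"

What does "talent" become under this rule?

Each pair mirrors across the alphabet (c↔x, a↔z, m↔n): positions sum to 25. Each letter is replaced by its mirror in the alphabet: a↔z, b↔y, c↔x, and so on (the Atbash cipher).
Applying it to talent: t↔g, a↔z, l↔o, e↔v, n↔m, t↔g.

gzovmg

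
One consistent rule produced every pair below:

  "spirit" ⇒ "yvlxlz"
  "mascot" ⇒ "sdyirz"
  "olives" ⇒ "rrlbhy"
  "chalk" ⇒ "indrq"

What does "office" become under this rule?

rlllih

The shift depends on letter class: consonant s→y is +6, but vowel i→l is +3. The rule splits by letter class: vowels +3, consonants +6.
On office: o(vowel)+3=r, f(cons)+6=l, f(cons)+6=l, i(vowel)+3=l, c(cons)+6=i, e(vowel)+3=h.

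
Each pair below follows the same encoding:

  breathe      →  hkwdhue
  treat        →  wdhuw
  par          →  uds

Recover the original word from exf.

The output letters match the input read backwards, each shifted +3: breathe reversed is ehtaerb. Two steps: reverse the string, then apply a Caesar shift of +3.
Reversing it on exf: shift back: e−3=b, x−3=u, f−3=c → buc; then reverse → cub.

cub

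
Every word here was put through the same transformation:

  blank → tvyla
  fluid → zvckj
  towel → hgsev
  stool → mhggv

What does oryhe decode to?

crate

b(1)→t(19) and l(11)→v(21) fit y≡21x+24 (mod 26); the inverse of 21 mod 26 is 5. This is an affine cipher: with a=0,…,z=25, each position x becomes (21x+24) mod 26.
Reversing it on oryhe: o(14)→5·(14−24)≡2=c; r(17)→5·(17−24)≡17=r; y(24)→5·(24−24)≡0=a; h(7)→5·(7−24)≡19=t; e(4)→5·(4−24)≡4=e (all mod 26).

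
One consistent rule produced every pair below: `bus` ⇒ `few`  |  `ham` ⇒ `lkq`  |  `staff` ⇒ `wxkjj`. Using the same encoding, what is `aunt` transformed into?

kerx

The shift depends on letter class: consonant b→f is +4, but vowel u→e is +10. Two shifts are in play — +10 for a/e/i/o/u, +4 for every other letter.
Applying it to aunt: a(vowel)+10=k, u(vowel)+10=e, n(cons)+4=r, t(cons)+4=x.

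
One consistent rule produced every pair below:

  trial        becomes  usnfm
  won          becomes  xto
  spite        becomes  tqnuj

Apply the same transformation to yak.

Two shifts are in play — +5 for a/e/i/o/u, +1 for every other letter.
On yak: y(cons)+1=z, a(vowel)+5=f, k(cons)+1=l.

zfl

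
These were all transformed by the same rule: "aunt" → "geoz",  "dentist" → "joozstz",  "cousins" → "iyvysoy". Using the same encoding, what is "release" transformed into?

xomkktk

Shifts by position in aunt: pos 0: a→g (+6), pos 1: u→e (+10), pos 2: n→o (+1), pos 3: t→z (+6) — repeating every 3. The shifts repeat in a cycle of length 3: positions 0,1,… shift by +6, +10, +1, then the pattern repeats.
On release: r+6=x, e+10=o, l+1=m, e+6=k, a+10=k, s+1=t, e+6=k.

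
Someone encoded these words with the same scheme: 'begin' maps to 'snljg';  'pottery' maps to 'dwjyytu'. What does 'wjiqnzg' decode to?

builder

The output letters match the input read backwards, each shifted +5: begin reversed is nigeb. The word is reversed, then every letter is shifted forward by 5.
Undoing it on wjiqnzg: shift back: w−5=r, j−5=e, i−5=d, q−5=l, n−5=i, z−5=u, g−5=b → redliub; then reverse → builder.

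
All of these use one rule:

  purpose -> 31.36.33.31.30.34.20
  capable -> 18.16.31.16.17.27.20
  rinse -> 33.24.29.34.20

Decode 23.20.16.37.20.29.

p is letter #16 and maps to 31: an offset of 15. Letters become their 1-based position plus 15 (so a→16, b→17, …).
Undoing it on 23.20.16.37.20.29: 23→(23−15)÷1=8=h, 20→(20−15)÷1=5=e, 16→(16−15)÷1=1=a, 37→(37−15)÷1=22=v, 20→(20−15)÷1=5=e, 29→(29−15)÷1=14=n.

heaven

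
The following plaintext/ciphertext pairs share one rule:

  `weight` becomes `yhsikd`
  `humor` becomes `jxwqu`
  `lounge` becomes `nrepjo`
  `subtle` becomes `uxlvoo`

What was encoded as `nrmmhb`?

locker

It's a Vigenère-style cipher with numeric key [2,3,10]: position i shifts by key[i mod 3].
Undoing it on nrmmhb: n−2=l, r−3=o, m−10=c, m−2=k, h−3=e, b−10=r.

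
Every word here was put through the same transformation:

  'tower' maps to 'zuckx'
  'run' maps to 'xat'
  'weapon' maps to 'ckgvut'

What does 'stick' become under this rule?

Compare letters: t→z is +6, o→u is +6, w→c is +6 — a constant shift. It's a constant shift of +6 (ROT6).
Applying it to stick: s+6=y, t+6=z, i+6=o, c+6=i, k+6=q.

yzoiq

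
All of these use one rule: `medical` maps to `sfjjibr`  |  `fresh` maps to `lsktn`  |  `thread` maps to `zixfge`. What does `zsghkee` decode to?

Shifts by position in medical: pos 0: m→s (+6), pos 1: e→f (+1), pos 2: d→j (+6), pos 3: i→j (+1) — repeating every 2. It's a Vigenère-style cipher with numeric key [6,1]: position i shifts by key[i mod 2].
Decoding zsghkee: z−6=t, s−1=r, g−6=a, h−1=g, k−6=e, e−1=d, e−6=y.

tragedy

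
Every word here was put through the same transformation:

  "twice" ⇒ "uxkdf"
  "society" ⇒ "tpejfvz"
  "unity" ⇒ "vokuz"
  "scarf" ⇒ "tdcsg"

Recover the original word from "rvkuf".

quite

It's a Vigenère-style cipher with numeric key [1,1,2]: position i shifts by key[i mod 3].
Reversing it on rvkuf: r−1=q, v−1=u, k−2=i, u−1=t, f−1=e.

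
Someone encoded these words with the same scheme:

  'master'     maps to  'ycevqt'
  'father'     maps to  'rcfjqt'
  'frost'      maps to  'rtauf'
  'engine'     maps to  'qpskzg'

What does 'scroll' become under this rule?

eedqxn

Shifts by position in master: pos 0: m→y (+12), pos 1: a→c (+2), pos 2: s→e (+12), pos 3: t→v (+2) — repeating every 2. A repeating key of period 2 is used — shifts +12, +2 over and over.
For scroll: s+12=e, c+2=e, r+12=d, o+2=q, l+12=x, l+2=n.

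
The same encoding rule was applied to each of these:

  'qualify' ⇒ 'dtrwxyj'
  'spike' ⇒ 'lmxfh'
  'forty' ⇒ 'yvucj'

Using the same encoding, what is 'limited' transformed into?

wxnxchq

q(16)→d(3) and u(20)→t(19) fit y≡17x+17 (mod 26); the inverse of 17 mod 26 is 23. This is an affine cipher: with a=0,…,z=25, each position x becomes (17x+17) mod 26.
Applying it to limited: l(11)→17·11+17≡22=w; i(8)→17·8+17≡23=x; m(12)→17·12+17≡13=n; i(8)→17·8+17≡23=x; t(19)→17·19+17≡2=c; e(4)→17·4+17≡7=h; d(3)→17·3+17≡16=q (all mod 26).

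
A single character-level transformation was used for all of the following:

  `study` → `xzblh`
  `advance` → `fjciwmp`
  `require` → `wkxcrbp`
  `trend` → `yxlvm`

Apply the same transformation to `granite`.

lxhvrdp

In study: s→x is +5, t→z is +6, u→b is +7, d→l is +8 — the shift increases by 1 each position. Each letter shifts forward by (position + 5), i.e. 5, 6, 7, … — the shift grows by one for each successive letter.
On granite: g+5=l, r+6=x, a+7=h, n+8=v, i+9=r, t+10=d, e+11=p.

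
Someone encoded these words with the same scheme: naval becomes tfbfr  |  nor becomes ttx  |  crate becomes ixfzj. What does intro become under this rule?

ntzxt

The rule splits by letter class: vowels +5, consonants +6.
For intro: i(vowel)+5=n, n(cons)+6=t, t(cons)+6=z, r(cons)+6=x, o(vowel)+5=t.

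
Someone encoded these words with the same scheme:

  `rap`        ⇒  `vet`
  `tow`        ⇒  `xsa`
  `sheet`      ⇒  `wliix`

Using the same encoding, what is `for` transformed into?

jsv

Each letter is shifted forward by 4 in the alphabet (a Caesar shift of +4).
For for: f+4=j, o+4=s, r+4=v.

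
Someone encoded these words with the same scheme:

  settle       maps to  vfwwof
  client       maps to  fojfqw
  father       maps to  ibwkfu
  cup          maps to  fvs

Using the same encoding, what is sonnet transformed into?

Two shifts are in play — +1 for a/e/i/o/u, +3 for every other letter.
On sonnet: s(cons)+3=v, o(vowel)+1=p, n(cons)+3=q, n(cons)+3=q, e(vowel)+1=f, t(cons)+3=w.

vpqqfw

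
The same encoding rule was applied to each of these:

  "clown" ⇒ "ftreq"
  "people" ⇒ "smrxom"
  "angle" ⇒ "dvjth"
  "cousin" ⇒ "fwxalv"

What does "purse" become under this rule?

Shifts by position in clown: pos 0: c→f (+3), pos 1: l→t (+8), pos 2: o→r (+3), pos 3: w→e (+8) — repeating every 2. The shifts repeat in a cycle of length 2: positions 0,1,… shift by +3, +8, then the pattern repeats.
For purse: p+3=s, u+8=c, r+3=u, s+8=a, e+3=h.

scuah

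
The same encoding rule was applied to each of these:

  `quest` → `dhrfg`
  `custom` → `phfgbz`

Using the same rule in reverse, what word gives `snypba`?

Compare letters: q→d is +13, u→h is +13, e→r is +13 — a constant shift. This is a Caesar cipher with shift 13.
Decoding snypba: s−13=f, n−13=a, y−13=l, p−13=c, b−13=o, a−13=n.

falcon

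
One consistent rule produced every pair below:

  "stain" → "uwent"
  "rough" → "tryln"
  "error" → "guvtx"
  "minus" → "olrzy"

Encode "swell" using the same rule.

In stain: s→u is +2, t→w is +3, a→e is +4, i→n is +5 — the shift increases by 1 each position. Each letter shifts forward by (position + 2), i.e. 2, 3, 4, … — the shift grows by one for each successive letter.
Applying it to swell: s+2=u, w+3=z, e+4=i, l+5=q, l+6=r.

uziqr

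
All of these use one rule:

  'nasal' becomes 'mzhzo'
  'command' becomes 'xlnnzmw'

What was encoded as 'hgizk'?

Each pair mirrors across the alphabet (n↔m, a↔z, s↔h): positions sum to 25. Letters are reflected about the middle of the alphabet (position → 25−position): Atbash.
Reversing it on hgizk: h↔s, g↔t, i↔r, z↔a, k↔p.

strap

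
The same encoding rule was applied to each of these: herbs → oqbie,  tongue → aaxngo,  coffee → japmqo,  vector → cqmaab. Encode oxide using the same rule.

Shifts by position in herbs: pos 0: h→o (+7), pos 1: e→q (+12), pos 2: r→b (+10), pos 3: b→i (+7), pos 4: s→e (+12) — repeating every 3. It's a Vigenère-style cipher with numeric key [7,12,10]: position i shifts by key[i mod 3].
On oxide: o+7=v, x+12=j, i+10=s, d+7=k, e+12=q.

vjskq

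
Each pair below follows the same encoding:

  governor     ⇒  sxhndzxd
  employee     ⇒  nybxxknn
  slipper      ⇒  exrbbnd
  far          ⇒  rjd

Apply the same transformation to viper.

hrbnd

The rule splits by letter class: vowels +9, consonants +12.
Applying it to viper: v(cons)+12=h, i(vowel)+9=r, p(cons)+12=b, e(vowel)+9=n, r(cons)+12=d.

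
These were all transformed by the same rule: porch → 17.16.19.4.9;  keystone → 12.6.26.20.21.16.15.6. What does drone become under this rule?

Each letter is replaced by its alphabet position (a=1..z=26) + 1.
Applying it to drone: d=4→5, r=18→19, o=15→16, n=14→15, e=5→6.

5.19.16.15.6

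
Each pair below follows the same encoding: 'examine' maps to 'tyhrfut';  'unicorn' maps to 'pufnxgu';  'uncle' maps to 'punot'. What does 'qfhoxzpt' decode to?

dialogue

e(4)→t(19) and x(23)→y(24) fit y≡3x+7 (mod 26); the inverse of 3 mod 26 is 9. This is an affine cipher: with a=0,…,z=25, each position x becomes (3x+7) mod 26.
Undoing it on qfhoxzpt: q(16)→9·(16−7)≡3=d; f(5)→9·(5−7)≡8=i; h(7)→9·(7−7)≡0=a; o(14)→9·(14−7)≡11=l; x(23)→9·(23−7)≡14=o; z(25)→9·(25−7)≡6=g; p(15)→9·(15−7)≡20=u; t(19)→9·(19−7)≡4=e (all mod 26).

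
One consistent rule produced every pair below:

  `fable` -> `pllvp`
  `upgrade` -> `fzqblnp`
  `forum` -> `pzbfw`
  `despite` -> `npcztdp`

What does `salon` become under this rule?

clvzx

The shift depends on letter class: consonant f→p is +10, but vowel a→l is +11. Two shifts are in play — +11 for a/e/i/o/u, +10 for every other letter.
On salon: s(cons)+10=c, a(vowel)+11=l, l(cons)+10=v, o(vowel)+11=z, n(cons)+10=x.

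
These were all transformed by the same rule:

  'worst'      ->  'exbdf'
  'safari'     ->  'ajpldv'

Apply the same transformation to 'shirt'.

Letter i (0-indexed) is shifted by i+8, so successive shifts are 8, 9, 10, ….
Applying it to shirt: s+8=a, h+9=q, i+10=s, r+11=c, t+12=f.

aqscf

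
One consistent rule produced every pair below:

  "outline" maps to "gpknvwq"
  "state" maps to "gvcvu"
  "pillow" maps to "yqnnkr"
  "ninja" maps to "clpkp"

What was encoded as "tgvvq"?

The output letters match the input read backwards, each shifted +2: outline reversed is eniltuo. Read the word backwards and shift each letter +2.
Undoing it on tgvvq: shift back: t−2=r, g−2=e, v−2=t, v−2=t, q−2=o → retto; then reverse → otter.

otter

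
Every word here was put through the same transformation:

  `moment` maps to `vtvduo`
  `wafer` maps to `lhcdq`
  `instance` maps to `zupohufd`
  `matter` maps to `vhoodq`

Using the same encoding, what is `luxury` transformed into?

wnknqj

Treating letters as 0–25, the rule is x ↦ 25x + 7 (mod 26).
On luxury: l(11)→25·11+7≡22=w; u(20)→25·20+7≡13=n; x(23)→25·23+7≡10=k; u(20)→25·20+7≡13=n; r(17)→25·17+7≡16=q; y(24)→25·24+7≡9=j (all mod 26).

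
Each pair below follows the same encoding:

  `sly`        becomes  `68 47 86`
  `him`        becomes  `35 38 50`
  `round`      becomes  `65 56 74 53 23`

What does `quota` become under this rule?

62 74 56 71 14

With a=1..z=26, the number is 3·pos + 11.
Applying it to quota: q=17→62, u=21→74, o=15→56, t=20→71, a=1→14.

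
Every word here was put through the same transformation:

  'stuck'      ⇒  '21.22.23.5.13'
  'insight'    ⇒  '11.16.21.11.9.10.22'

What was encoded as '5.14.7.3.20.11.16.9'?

clearing

s is letter #19 and maps to 21: an offset of 2. Letters become their 1-based position plus 2 (so a→3, b→4, …).
Undoing it on 5.14.7.3.20.11.16.9: 5→(5−2)÷1=3=c, 14→(14−2)÷1=12=l, 7→(7−2)÷1=5=e, 3→(3−2)÷1=1=a, 20→(20−2)÷1=18=r, 11→(11−2)÷1=9=i, 16→(16−2)÷1=14=n, 9→(9−2)÷1=7=g.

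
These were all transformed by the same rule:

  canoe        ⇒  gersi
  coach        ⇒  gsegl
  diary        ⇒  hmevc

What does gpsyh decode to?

Compare letters: c→g is +4, a→e is +4, n→r is +4 — a constant shift. Every letter moves 4 places later in the alphabet, wrapping around z→a.
Undoing it on gpsyh: g−4=c, p−4=l, s−4=o, y−4=u, h−4=d.

cloud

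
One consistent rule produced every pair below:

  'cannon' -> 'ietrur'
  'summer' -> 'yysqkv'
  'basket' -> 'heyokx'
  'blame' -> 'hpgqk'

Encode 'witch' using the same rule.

cmzgn

It's a Vigenère-style cipher with numeric key [6,4]: position i shifts by key[i mod 2].
On witch: w+6=c, i+4=m, t+6=z, c+4=g, h+6=n.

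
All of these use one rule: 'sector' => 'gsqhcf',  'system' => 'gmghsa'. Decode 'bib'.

nun

Every letter moves 14 places later in the alphabet, wrapping around z→a.
Decoding bib: b−14=n, i−14=u, b−14=n.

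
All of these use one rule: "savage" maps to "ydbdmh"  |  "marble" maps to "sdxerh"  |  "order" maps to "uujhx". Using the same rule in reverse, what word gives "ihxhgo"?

cereal

The shifts repeat in a cycle of length 2: positions 0,1,… shift by +6, +3, then the pattern repeats.
Decoding ihxhgo: i−6=c, h−3=e, x−6=r, h−3=e, g−6=a, o−3=l.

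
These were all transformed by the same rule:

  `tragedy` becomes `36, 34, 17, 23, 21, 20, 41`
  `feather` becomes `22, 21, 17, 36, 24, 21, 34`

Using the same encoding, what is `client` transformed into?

19, 28, 25, 21, 30, 36

t is letter #20 and maps to 36: an offset of 16. The number is (letter's place in the alphabet, a=1) + 16.
Applying it to client: c=3→19, l=12→28, i=9→25, e=5→21, n=14→30, t=20→36.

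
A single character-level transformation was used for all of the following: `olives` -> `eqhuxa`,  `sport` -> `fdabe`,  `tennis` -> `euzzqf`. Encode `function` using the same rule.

zaufozgr

The output letters match the input read backwards, each shifted +12: olives reversed is sevilo. Two steps: reverse the string, then apply a Caesar shift of +12.
For function: reverse → noitcnuf; then shift: n+12=z, o+12=a, i+12=u, t+12=f, c+12=o, n+12=z, u+12=g, f+12=r.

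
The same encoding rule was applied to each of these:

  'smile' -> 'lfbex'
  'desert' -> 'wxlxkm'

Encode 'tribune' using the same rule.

mkbungx

This is a Caesar cipher with shift 19.
On tribune: t+19=m, r+19=k, i+19=b, b+19=u, u+19=n, n+19=g, e+19=x.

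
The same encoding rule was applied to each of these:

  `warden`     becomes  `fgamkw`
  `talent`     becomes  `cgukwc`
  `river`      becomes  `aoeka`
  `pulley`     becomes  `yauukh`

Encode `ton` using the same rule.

Two shifts are in play — +6 for a/e/i/o/u, +9 for every other letter.
Applying it to ton: t(cons)+9=c, o(vowel)+6=u, n(cons)+9=w.

cuw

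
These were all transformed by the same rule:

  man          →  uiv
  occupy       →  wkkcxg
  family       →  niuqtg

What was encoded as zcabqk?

Compare letters: m→u is +8, a→i is +8, n→v is +8 — a constant shift. Every letter moves 8 places later in the alphabet, wrapping around z→a.
Decoding zcabqk: z−8=r, c−8=u, a−8=s, b−8=t, q−8=i, k−8=c.

rustic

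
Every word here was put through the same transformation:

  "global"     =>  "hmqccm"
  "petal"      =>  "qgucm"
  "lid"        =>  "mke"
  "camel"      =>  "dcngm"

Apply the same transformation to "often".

qgugo

The shift depends on letter class: consonant g→h is +1, but vowel o→q is +2. The rule splits by letter class: vowels +2, consonants +1.
Applying it to often: o(vowel)+2=q, f(cons)+1=g, t(cons)+1=u, e(vowel)+2=g, n(cons)+1=o.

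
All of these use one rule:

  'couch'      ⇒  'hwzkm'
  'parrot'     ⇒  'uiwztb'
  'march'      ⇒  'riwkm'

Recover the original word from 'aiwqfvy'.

A repeating key of period 2 is used — shifts +5, +8 over and over.
Decoding aiwqfvy: a−5=v, i−8=a, w−5=r, q−8=i, f−5=a, v−8=n, y−5=t.

variant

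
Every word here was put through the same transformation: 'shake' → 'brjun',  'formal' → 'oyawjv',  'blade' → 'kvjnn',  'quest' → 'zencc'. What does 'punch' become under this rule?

It's a Vigenère-style cipher with numeric key [9,10]: position i shifts by key[i mod 2].
On punch: p+9=y, u+10=e, n+9=w, c+10=m, h+9=q.

yewmq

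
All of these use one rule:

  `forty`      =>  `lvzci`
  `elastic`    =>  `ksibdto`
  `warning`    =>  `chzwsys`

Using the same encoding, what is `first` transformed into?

lpzbd

In forty: f→l is +6, o→v is +7, r→z is +8, t→c is +9 — the shift increases by 1 each position. Letter i (0-indexed) is shifted by i+6, so successive shifts are 6, 7, 8, ….
Applying it to first: f+6=l, i+7=p, r+8=z, s+9=b, t+10=d.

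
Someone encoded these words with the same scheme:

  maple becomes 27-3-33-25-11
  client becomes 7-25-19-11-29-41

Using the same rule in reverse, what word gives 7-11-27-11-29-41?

m(#13)→27 and a(#1)→3: differences scale by 2, so n = 2·pos + 1. With a=1..z=26, the number is 2·pos + 1.
Decoding 7-11-27-11-29-41: 7→(7−1)÷2=3=c, 11→(11−1)÷2=5=e, 27→(27−1)÷2=13=m, 11→(11−1)÷2=5=e, 29→(29−1)÷2=14=n, 41→(41−1)÷2=20=t.

cement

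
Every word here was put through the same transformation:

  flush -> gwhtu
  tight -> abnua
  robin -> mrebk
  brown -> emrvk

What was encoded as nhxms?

guard

f(5)→g(6) and l(11)→w(22) fit y≡7x+23 (mod 26); the inverse of 7 mod 26 is 15. This is an affine cipher: with a=0,…,z=25, each position x becomes (7x+23) mod 26.
Decoding nhxms: n(13)→15·(13−23)≡6=g; h(7)→15·(7−23)≡20=u; x(23)→15·(23−23)≡0=a; m(12)→15·(12−23)≡17=r; s(18)→15·(18−23)≡3=d (all mod 26).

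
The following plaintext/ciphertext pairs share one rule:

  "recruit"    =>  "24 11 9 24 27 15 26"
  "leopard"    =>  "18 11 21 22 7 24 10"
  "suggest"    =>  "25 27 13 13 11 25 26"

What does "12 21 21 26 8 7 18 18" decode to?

r is letter #18 and maps to 24: an offset of 6. Letters become their 1-based position plus 6 (so a→7, b→8, …).
Undoing it on 12 21 21 26 8 7 18 18: 12→(12−6)÷1=6=f, 21→(21−6)÷1=15=o, 21→(21−6)÷1=15=o, 26→(26−6)÷1=20=t, 8→(8−6)÷1=2=b, 7→(7−6)÷1=1=a, 18→(18−6)÷1=12=l, 18→(18−6)÷1=12=l.

football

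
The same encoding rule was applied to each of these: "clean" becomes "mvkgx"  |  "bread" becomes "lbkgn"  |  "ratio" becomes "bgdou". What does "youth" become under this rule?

Vowels shift forward by 6 and consonants shift forward by 10.
For youth: y(cons)+10=i, o(vowel)+6=u, u(vowel)+6=a, t(cons)+10=d, h(cons)+10=r.

iuadr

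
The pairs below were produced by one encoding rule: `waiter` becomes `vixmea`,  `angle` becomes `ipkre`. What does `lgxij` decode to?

fetch

The word is reversed, then every letter is shifted forward by 4.
Reversing it on lgxij: shift back: l−4=h, g−4=c, x−4=t, i−4=e, j−4=f → hctef; then reverse → fetch.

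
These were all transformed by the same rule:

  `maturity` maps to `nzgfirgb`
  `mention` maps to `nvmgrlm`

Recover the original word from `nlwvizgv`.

moderate

Each pair mirrors across the alphabet (m↔n, a↔z, t↔g): positions sum to 25. This is the alphabet-reversal cipher (Atbash): a becomes z, b becomes y, etc.
Reversing it on nlwvizgv: n↔m, l↔o, w↔d, v↔e, i↔r, z↔a, g↔t, v↔e.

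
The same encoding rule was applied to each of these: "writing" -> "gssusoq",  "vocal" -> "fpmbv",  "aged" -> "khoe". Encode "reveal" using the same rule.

bfffkm

Shifts by position in writing: pos 0: w→g (+10), pos 1: r→s (+1), pos 2: i→s (+10), pos 3: t→u (+1) — repeating every 2. The shifts repeat in a cycle of length 2: positions 0,1,… shift by +10, +1, then the pattern repeats.
On reveal: r+10=b, e+1=f, v+10=f, e+1=f, a+10=k, l+1=m.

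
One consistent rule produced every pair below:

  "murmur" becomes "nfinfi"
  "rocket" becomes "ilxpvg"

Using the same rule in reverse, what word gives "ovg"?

let

Each letter is replaced by its mirror in the alphabet: a↔z, b↔y, c↔x, and so on (the Atbash cipher).
Reversing it on ovg: o↔l, v↔e, g↔t.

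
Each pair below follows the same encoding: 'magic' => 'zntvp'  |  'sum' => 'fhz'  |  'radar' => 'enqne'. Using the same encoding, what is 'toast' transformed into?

gbnfg

Compare letters: m→z is +13, a→n is +13, g→t is +13 — a constant shift. It's a constant shift of +13 (ROT13).
On toast: t+13=g, o+13=b, a+13=n, s+13=f, t+13=g.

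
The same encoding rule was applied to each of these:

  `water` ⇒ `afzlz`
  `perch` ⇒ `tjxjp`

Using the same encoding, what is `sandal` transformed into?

Letter i (0-indexed) is shifted by i+4, so successive shifts are 4, 5, 6, ….
For sandal: s+4=w, a+5=f, n+6=t, d+7=k, a+8=i, l+9=u.

wftkiu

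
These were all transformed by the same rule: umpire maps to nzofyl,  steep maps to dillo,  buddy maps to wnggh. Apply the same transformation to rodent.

yjglei

u(20)→n(13) and m(12)→z(25) fit y≡5x+17 (mod 26); the inverse of 5 mod 26 is 21. This is an affine cipher: with a=0,…,z=25, each position x becomes (5x+17) mod 26.
For rodent: r(17)→5·17+17≡24=y; o(14)→5·14+17≡9=j; d(3)→5·3+17≡6=g; e(4)→5·4+17≡11=l; n(13)→5·13+17≡4=e; t(19)→5·19+17≡8=i (all mod 26).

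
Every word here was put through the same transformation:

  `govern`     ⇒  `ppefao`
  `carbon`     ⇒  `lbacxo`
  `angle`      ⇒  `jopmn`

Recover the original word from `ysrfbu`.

Shifts by position in govern: pos 0: g→p (+9), pos 1: o→p (+1), pos 2: v→e (+9), pos 3: e→f (+1) — repeating every 2. The shifts repeat in a cycle of length 2: positions 0,1,… shift by +9, +1, then the pattern repeats.
Decoding ysrfbu: y−9=p, s−1=r, r−9=i, f−1=e, b−9=s, u−1=t.

priest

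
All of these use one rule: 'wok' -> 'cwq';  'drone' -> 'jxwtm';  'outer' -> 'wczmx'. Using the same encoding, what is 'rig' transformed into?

The shift depends on letter class: consonant w→c is +6, but vowel o→w is +8. Vowels shift forward by 8 and consonants shift forward by 6.
On rig: r(cons)+6=x, i(vowel)+8=q, g(cons)+6=m.

xqm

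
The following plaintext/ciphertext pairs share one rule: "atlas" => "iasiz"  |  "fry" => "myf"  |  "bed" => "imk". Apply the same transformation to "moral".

The rule splits by letter class: vowels +8, consonants +7.
For moral: m(cons)+7=t, o(vowel)+8=w, r(cons)+7=y, a(vowel)+8=i, l(cons)+7=s.

twyis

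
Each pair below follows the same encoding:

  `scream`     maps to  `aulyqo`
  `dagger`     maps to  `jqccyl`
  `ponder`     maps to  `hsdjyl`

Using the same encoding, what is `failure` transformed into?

nqgzely

s(18)→a(0) and c(2)→u(20) fit y≡15x+16 (mod 26); the inverse of 15 mod 26 is 7. Each letter's alphabet position (a=0..z=25) is mapped through 15·x+16 mod 26 — an affine cipher.
Applying it to failure: f(5)→15·5+16≡13=n; a(0)→15·0+16≡16=q; i(8)→15·8+16≡6=g; l(11)→15·11+16≡25=z; u(20)→15·20+16≡4=e; r(17)→15·17+16≡11=l; e(4)→15·4+16≡24=y (all mod 26).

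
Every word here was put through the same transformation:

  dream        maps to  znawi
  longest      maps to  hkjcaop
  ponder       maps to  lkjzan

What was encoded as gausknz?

keyword

Compare letters: d→z is +22, r→n is +22, e→a is +22 — a constant shift. Every letter moves 22 places later in the alphabet, wrapping around z→a.
Undoing it on gausknz: g−22=k, a−22=e, u−22=y, s−22=w, k−22=o, n−22=r, z−22=d.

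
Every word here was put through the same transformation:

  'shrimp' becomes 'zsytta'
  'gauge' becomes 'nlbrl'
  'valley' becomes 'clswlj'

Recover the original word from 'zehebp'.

Shifts by position in shrimp: pos 0: s→z (+7), pos 1: h→s (+11), pos 2: r→y (+7), pos 3: i→t (+11) — repeating every 2. The shifts repeat in a cycle of length 2: positions 0,1,… shift by +7, +11, then the pattern repeats.
Decoding zehebp: z−7=s, e−11=t, h−7=a, e−11=t, b−7=u, p−11=e.

statue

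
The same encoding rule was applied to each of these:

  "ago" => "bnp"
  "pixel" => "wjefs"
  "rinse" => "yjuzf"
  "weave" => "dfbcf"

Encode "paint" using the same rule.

The shift depends on letter class: consonant g→n is +7, but vowel a→b is +1. Vowels shift forward by 1 and consonants shift forward by 7.
On paint: p(cons)+7=w, a(vowel)+1=b, i(vowel)+1=j, n(cons)+7=u, t(cons)+7=a.

wbjua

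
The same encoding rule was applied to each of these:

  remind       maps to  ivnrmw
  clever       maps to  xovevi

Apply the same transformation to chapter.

xszkgvi

Each pair mirrors across the alphabet (r↔i, e↔v, m↔n): positions sum to 25. Each letter is replaced by its mirror in the alphabet: a↔z, b↔y, c↔x, and so on (the Atbash cipher).
Applying it to chapter: c↔x, h↔s, a↔z, p↔k, t↔g, e↔v, r↔i.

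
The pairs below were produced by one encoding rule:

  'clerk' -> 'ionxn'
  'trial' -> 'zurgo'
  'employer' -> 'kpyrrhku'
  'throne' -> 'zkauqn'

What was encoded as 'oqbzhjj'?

instead

The shifts repeat in a cycle of length 3: positions 0,1,… shift by +6, +3, +9, then the pattern repeats.
Undoing it on oqbzhjj: o−6=i, q−3=n, b−9=s, z−6=t, h−3=e, j−9=a, j−6=d.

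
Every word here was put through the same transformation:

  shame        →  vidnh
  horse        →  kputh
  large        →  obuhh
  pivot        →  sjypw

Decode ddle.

acid

A repeating key of period 2 is used — shifts +3, +1 over and over.
Undoing it on ddle: d−3=a, d−1=c, l−3=i, e−1=d.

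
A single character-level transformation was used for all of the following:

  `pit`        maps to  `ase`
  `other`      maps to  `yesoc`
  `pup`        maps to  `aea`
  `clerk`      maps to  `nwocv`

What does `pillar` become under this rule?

aswwkc

The shift depends on letter class: consonant p→a is +11, but vowel i→s is +10. The rule splits by letter class: vowels +10, consonants +11.
On pillar: p(cons)+11=a, i(vowel)+10=s, l(cons)+11=w, l(cons)+11=w, a(vowel)+10=k, r(cons)+11=c.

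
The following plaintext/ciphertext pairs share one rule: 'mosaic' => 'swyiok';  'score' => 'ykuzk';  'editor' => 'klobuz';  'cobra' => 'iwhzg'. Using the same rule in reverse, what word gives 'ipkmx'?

Shifts by position in mosaic: pos 0: m→s (+6), pos 1: o→w (+8), pos 2: s→y (+6), pos 3: a→i (+8) — repeating every 2. It's a Vigenère-style cipher with numeric key [6,8]: position i shifts by key[i mod 2].
Undoing it on ipkmx: i−6=c, p−8=h, k−6=e, m−8=e, x−6=r.

cheer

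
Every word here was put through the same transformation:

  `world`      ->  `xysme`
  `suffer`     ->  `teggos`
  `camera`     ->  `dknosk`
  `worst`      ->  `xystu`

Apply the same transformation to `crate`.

dskuo

Vowels shift forward by 10 and consonants shift forward by 1.
For crate: c(cons)+1=d, r(cons)+1=s, a(vowel)+10=k, t(cons)+1=u, e(vowel)+10=o.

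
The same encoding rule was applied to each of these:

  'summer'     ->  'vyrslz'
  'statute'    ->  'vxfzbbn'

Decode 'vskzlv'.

The shift increases by 1 at each position, starting from +3: 3, 4, 5, ….
Reversing it on vskzlv: v−3=s, s−4=o, k−5=f, z−6=t, l−7=e, v−8=n.

soften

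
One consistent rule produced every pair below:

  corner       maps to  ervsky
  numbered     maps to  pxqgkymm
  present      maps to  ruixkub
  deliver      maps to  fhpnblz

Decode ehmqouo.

In corner: c→e is +2, o→r is +3, r→v is +4, n→s is +5 — the shift increases by 1 each position. Each letter shifts forward by (position + 2), i.e. 2, 3, 4, … — the shift grows by one for each successive letter.
Undoing it on ehmqouo: e−2=c, h−3=e, m−4=i, q−5=l, o−6=i, u−7=n, o−8=g.

ceiling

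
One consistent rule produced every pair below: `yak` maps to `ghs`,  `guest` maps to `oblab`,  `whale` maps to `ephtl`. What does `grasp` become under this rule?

The shift depends on letter class: consonant y→g is +8, but vowel a→h is +7. Two shifts are in play — +7 for a/e/i/o/u, +8 for every other letter.
For grasp: g(cons)+8=o, r(cons)+8=z, a(vowel)+7=h, s(cons)+8=a, p(cons)+8=x.

ozhax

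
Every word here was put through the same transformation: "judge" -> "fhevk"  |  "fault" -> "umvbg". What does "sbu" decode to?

tar

The output letters match the input read backwards, each shifted +1: judge reversed is egduj. Read the word backwards and shift each letter +1.
Reversing it on sbu: shift back: s−1=r, b−1=a, u−1=t → rat; then reverse → tar.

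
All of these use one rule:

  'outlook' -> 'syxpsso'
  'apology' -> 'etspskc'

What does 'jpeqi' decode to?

Compare letters: o→s is +4, u→y is +4, t→x is +4 — a constant shift. Every letter moves 4 places later in the alphabet, wrapping around z→a.
Decoding jpeqi: j−4=f, p−4=l, e−4=a, q−4=m, i−4=e.

flame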